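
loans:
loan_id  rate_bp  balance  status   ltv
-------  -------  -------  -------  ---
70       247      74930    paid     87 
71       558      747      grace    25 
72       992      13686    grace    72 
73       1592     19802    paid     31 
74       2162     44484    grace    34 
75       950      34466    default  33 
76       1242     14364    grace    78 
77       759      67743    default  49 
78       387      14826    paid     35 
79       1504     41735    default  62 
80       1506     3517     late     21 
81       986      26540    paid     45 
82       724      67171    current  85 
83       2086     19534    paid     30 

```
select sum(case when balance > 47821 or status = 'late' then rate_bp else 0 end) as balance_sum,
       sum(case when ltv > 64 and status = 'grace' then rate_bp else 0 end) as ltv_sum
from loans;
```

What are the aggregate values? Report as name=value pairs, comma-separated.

balance_sum=3236, ltv_sum=2234

[balance_sum: balance > 47821 or status = 'late']
loan_id=70: ✓ → 247
loan_id=71: ✗
loan_id=72: ✗
loan_id=73: ✗
loan_id=74: ✗
loan_id=75: ✗
loan_id=76: ✗
loan_id=77: ✓ → 759
loan_id=78: ✗
loan_id=79: ✗
loan_id=80: ✓ → 1506
loan_id=81: ✗
loan_id=82: ✓ → 724
loan_id=83: ✗
balance_sum = 247 + 759 + 1506 + 724 = 3236
—
[ltv_sum: ltv > 64 and status = 'grace']
loan_id=70: ✗
loan_id=71: ✗
loan_id=72: ✓ → 992
loan_id=73: ✗
loan_id=74: ✗
loan_id=75: ✗
loan_id=76: ✓ → 1242
loan_id=77: ✗
loan_id=78: ✗
loan_id=79: ✗
loan_id=80: ✗
loan_id=81: ✗
loan_id=82: ✗
loan_id=83: ✗
ltv_sum = 992 + 1242 = 2234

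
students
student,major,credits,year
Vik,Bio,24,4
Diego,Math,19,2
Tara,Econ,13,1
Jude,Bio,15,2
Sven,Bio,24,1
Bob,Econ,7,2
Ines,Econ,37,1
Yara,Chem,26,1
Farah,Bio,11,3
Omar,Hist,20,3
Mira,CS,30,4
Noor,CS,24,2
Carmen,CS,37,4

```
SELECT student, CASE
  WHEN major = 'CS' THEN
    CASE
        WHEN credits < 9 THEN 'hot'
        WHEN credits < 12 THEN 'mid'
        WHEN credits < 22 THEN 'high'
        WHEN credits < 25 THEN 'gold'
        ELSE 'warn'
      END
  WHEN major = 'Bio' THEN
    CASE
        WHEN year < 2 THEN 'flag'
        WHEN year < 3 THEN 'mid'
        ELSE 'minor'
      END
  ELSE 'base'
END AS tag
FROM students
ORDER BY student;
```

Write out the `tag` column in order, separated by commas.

base, warn, base, minor, base, mid, warn, gold, base, flag, base, minor, base

student=Bob: major='Econ' → outer ELSE → base
student=Carmen: major='CS' → inner[ELSE] → warn
student=Diego: major='Math' → outer ELSE → base
student=Farah: major='Bio' → inner[ELSE] → minor
student=Ines: major='Econ' → outer ELSE → base
student=Jude: major='Bio' → inner[year < 3] → mid
student=Mira: major='CS' → inner[ELSE] → warn
student=Noor: major='CS' → inner[credits < 25] → gold
student=Omar: major='Hist' → outer ELSE → base
student=Sven: major='Bio' → inner[year < 2] → flag
student=Tara: major='Econ' → outer ELSE → base
student=Vik: major='Bio' → inner[ELSE] → minor
student=Yara: major='Chem' → outer ELSE → base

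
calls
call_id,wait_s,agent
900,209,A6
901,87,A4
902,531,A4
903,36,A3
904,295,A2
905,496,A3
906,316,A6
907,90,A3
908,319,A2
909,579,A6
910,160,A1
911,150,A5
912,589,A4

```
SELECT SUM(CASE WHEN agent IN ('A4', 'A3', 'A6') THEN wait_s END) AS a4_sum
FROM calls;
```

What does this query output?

call_id=900: ✓ → 209
call_id=901: ✓ → 87
call_id=902: ✓ → 531
call_id=903: ✓ → 36
call_id=904: ✗
call_id=905: ✓ → 496
call_id=906: ✓ → 316
call_id=907: ✓ → 90
call_id=908: ✗
call_id=909: ✓ → 579
call_id=910: ✗
call_id=911: ✗
call_id=912: ✓ → 589
a4_sum = 209 + 87 + 531 + 36 + 496 + 316 + 90 + 579 + 589 = 2933

2933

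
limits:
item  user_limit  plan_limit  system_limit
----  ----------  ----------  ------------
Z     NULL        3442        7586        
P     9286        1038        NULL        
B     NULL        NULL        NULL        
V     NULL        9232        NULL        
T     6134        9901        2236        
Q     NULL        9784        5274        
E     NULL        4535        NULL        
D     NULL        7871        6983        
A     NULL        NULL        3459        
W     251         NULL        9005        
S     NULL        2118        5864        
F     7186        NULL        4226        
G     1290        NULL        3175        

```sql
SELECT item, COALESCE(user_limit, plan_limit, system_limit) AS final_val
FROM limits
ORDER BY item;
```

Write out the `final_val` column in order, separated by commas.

item=A: user_limit=NULL, plan_limit=NULL, system_limit=3459 → 3459
item=B: user_limit=NULL, plan_limit=NULL, system_limit=NULL (all NULL) → NULL
item=D: user_limit=NULL, plan_limit=7871 → 7871
item=E: user_limit=NULL, plan_limit=4535 → 4535
item=F: user_limit=7186 → 7186
item=G: user_limit=1290 → 1290
item=P: user_limit=9286 → 9286
item=Q: user_limit=NULL, plan_limit=9784 → 9784
item=S: user_limit=NULL, plan_limit=2118 → 2118
item=T: user_limit=6134 → 6134
item=V: user_limit=NULL, plan_limit=9232 → 9232
item=W: user_limit=251 → 251
item=Z: user_limit=NULL, plan_limit=3442 → 3442

3459, NULL, 7871, 4535, 7186, 1290, 9286, 9784, 2118, 6134, 9232, 251, 3442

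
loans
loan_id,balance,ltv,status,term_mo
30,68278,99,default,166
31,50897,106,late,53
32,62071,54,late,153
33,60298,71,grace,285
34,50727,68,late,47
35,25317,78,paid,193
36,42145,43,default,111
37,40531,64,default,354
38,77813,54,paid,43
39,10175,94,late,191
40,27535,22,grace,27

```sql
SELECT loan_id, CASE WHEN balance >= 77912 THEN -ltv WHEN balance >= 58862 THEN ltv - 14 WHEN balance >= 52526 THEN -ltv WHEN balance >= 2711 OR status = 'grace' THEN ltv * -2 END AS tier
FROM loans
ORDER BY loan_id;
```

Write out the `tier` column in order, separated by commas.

85, -212, 40, 57, -136, -156, -86, -128, 40, -188, -44

loan_id=30: balance >= 58862 → 85
loan_id=31: balance >= 2711 OR status = 'grace' → -212
loan_id=32: balance >= 58862 → 40
loan_id=33: balance >= 58862 → 57
loan_id=34: balance >= 2711 OR status = 'grace' → -136
loan_id=35: balance >= 2711 OR status = 'grace' → -156
loan_id=36: balance >= 2711 OR status = 'grace' → -86
loan_id=37: balance >= 2711 OR status = 'grace' → -128
loan_id=38: balance >= 58862 → 40
loan_id=39: balance >= 2711 OR status = 'grace' → -188
loan_id=40: balance >= 2711 OR status = 'grace' → -44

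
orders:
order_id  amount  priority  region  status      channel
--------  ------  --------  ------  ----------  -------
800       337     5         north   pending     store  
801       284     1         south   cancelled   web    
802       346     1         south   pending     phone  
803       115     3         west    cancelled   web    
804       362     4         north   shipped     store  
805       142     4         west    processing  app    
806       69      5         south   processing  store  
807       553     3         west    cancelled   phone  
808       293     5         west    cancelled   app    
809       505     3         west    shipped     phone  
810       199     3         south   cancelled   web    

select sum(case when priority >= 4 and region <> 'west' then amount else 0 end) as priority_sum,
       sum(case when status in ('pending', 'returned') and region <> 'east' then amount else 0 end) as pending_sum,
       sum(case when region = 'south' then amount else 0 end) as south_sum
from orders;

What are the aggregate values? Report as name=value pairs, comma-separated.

priority_sum=768, pending_sum=683, south_sum=898

[priority_sum: priority >= 4 and region <> 'west']
order_id=800: ✓ → 337
order_id=801: ✗
order_id=802: ✗
order_id=803: ✗
order_id=804: ✓ → 362
order_id=805: ✗
order_id=806: ✓ → 69
order_id=807: ✗
order_id=808: ✗
order_id=809: ✗
order_id=810: ✗
priority_sum = 337 + 362 + 69 = 768
—
[pending_sum: status in ('pending', 'returned') and region <> 'east']
order_id=800: ✓ → 337
order_id=801: ✗
order_id=802: ✓ → 346
order_id=803: ✗
order_id=804: ✗
order_id=805: ✗
order_id=806: ✗
order_id=807: ✗
order_id=808: ✗
order_id=809: ✗
order_id=810: ✗
pending_sum = 337 + 346 = 683
—
[south_sum: region = 'south']
order_id=800: ✗
order_id=801: ✓ → 284
order_id=802: ✓ → 346
order_id=803: ✗
order_id=804: ✗
order_id=805: ✗
order_id=806: ✓ → 69
order_id=807: ✗
order_id=808: ✗
order_id=809: ✗
order_id=810: ✓ → 199
south_sum = 284 + 346 + 69 + 199 = 898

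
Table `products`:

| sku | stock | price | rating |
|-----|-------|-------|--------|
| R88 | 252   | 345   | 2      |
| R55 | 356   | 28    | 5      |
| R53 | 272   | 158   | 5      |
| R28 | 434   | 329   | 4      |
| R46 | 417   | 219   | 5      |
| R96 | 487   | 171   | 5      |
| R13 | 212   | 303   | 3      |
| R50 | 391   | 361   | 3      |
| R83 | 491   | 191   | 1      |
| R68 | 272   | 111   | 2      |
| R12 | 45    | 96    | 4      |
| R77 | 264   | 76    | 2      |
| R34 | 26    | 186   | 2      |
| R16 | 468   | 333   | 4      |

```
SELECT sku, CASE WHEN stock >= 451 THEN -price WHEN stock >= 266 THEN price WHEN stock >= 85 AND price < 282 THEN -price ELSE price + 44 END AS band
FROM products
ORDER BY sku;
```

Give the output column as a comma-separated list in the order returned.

sku=R12: ELSE → 140
sku=R13: ELSE → 347
sku=R16: stock >= 451 → -333
sku=R28: stock >= 266 → 329
sku=R34: ELSE → 230
sku=R46: stock >= 266 → 219
sku=R50: stock >= 266 → 361
sku=R53: stock >= 266 → 158
sku=R55: stock >= 266 → 28
sku=R68: stock >= 266 → 111
sku=R77: stock >= 85 AND price < 282 → -76
sku=R83: stock >= 451 → -191
sku=R88: ELSE → 389
sku=R96: stock >= 451 → -171

140, 347, -333, 329, 230, 219, 361, 158, 28, 111, -76, -191, 389, -171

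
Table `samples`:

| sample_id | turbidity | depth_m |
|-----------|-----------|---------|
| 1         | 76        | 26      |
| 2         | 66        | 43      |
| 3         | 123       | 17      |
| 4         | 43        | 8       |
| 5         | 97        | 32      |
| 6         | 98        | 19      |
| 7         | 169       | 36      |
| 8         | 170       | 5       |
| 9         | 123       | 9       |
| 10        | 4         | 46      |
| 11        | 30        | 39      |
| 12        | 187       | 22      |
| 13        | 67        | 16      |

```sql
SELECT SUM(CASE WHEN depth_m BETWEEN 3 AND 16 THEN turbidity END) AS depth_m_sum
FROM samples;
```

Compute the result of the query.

403

sample_id=1: ✗
sample_id=2: ✗
sample_id=3: ✗
sample_id=4: ✓ → 43
sample_id=5: ✗
sample_id=6: ✗
sample_id=7: ✗
sample_id=8: ✓ → 170
sample_id=9: ✓ → 123
sample_id=10: ✗
sample_id=11: ✗
sample_id=12: ✗
sample_id=13: ✓ → 67
depth_m_sum = 43 + 170 + 123 + 67 = 403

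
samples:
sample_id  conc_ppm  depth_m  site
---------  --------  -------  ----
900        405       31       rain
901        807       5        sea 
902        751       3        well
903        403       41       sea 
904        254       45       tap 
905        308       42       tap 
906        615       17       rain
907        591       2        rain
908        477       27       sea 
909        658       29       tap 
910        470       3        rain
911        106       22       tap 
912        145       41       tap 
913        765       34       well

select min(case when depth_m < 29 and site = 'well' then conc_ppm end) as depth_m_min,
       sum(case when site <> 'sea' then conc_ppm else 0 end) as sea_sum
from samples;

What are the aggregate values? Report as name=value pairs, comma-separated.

depth_m_min=751, sea_sum=5068

[depth_m_min: depth_m < 29 and site = 'well']
sample_id=900: ✗
sample_id=901: ✗
sample_id=902: ✓ → 751
sample_id=903: ✗
sample_id=904: ✗
sample_id=905: ✗
sample_id=906: ✗
sample_id=907: ✗
sample_id=908: ✗
sample_id=909: ✗
sample_id=910: ✗
sample_id=911: ✗
sample_id=912: ✗
sample_id=913: ✗
depth_m_min = MIN(751) = 751
—
[sea_sum: site <> 'sea']
sample_id=900: ✓ → 405
sample_id=901: ✗
sample_id=902: ✓ → 751
sample_id=903: ✗
sample_id=904: ✓ → 254
sample_id=905: ✓ → 308
sample_id=906: ✓ → 615
sample_id=907: ✓ → 591
sample_id=908: ✗
sample_id=909: ✓ → 658
sample_id=910: ✓ → 470
sample_id=911: ✓ → 106
sample_id=912: ✓ → 145
sample_id=913: ✓ → 765
sea_sum = 405 + 751 + 254 + 308 + 615 + 591 + 658 + 470 + 106 + 145 + 765 = 5068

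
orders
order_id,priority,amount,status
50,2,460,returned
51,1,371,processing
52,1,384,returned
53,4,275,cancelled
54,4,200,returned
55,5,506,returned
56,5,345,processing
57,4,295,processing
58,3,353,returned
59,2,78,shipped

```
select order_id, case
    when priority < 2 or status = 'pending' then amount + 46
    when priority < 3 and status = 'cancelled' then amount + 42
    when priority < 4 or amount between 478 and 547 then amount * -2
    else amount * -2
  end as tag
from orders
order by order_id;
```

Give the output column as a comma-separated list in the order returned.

order_id=50: priority < 4 or amount between 478 and 547 → -920
order_id=51: priority < 2 or status = 'pending' → 417
order_id=52: priority < 2 or status = 'pending' → 430
order_id=53: ELSE → -550
order_id=54: ELSE → -400
order_id=55: priority < 4 or amount between 478 and 547 → -1012
order_id=56: ELSE → -690
order_id=57: ELSE → -590
order_id=58: priority < 4 or amount between 478 and 547 → -706
order_id=59: priority < 4 or amount between 478 and 547 → -156

-920, 417, 430, -550, -400, -1012, -690, -590, -706, -156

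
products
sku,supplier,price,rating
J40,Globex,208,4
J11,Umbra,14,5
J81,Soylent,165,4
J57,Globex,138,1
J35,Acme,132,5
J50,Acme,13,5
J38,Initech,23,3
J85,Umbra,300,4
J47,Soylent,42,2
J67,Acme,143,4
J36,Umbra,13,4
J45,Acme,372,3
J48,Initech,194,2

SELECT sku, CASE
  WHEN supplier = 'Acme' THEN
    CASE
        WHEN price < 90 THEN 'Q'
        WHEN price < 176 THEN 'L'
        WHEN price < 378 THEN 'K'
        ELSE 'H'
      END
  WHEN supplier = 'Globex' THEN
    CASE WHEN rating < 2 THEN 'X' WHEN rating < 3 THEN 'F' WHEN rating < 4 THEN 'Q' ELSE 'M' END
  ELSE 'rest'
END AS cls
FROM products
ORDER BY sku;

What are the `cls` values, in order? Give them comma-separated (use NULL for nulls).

sku=J11: supplier='Umbra' → outer ELSE → rest
sku=J35: supplier='Acme' → inner[price < 176] → L
sku=J36: supplier='Umbra' → outer ELSE → rest
sku=J38: supplier='Initech' → outer ELSE → rest
sku=J40: supplier='Globex' → inner[ELSE] → M
sku=J45: supplier='Acme' → inner[price < 378] → K
sku=J47: supplier='Soylent' → outer ELSE → rest
sku=J48: supplier='Initech' → outer ELSE → rest
sku=J50: supplier='Acme' → inner[price < 90] → Q
sku=J57: supplier='Globex' → inner[rating < 2] → X
sku=J67: supplier='Acme' → inner[price < 176] → L
sku=J81: supplier='Soylent' → outer ELSE → rest
sku=J85: supplier='Umbra' → outer ELSE → rest

rest, L, rest, rest, M, K, rest, rest, Q, X, L, rest, rest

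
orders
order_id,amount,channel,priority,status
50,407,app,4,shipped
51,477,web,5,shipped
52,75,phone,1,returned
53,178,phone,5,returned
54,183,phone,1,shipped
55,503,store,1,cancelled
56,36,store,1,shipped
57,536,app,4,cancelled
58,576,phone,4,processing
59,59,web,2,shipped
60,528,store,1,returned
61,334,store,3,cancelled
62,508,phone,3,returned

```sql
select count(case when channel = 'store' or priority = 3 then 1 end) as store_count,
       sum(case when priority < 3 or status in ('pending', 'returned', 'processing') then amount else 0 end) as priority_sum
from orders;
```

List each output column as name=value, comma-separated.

[store_count: channel = 'store' or priority = 3]
order_id=50: ✗
order_id=51: ✗
order_id=52: ✗
order_id=53: ✗
order_id=54: ✗
order_id=55: ✓ → 1
order_id=56: ✓ → 1
order_id=57: ✗
order_id=58: ✗
order_id=59: ✗
order_id=60: ✓ → 1
order_id=61: ✓ → 1
order_id=62: ✓ → 1
store_count = COUNT(1, 1, 1, 1, 1) = 5
—
[priority_sum: priority < 3 or status in ('pending', 'returned', 'processing')]
order_id=50: ✗
order_id=51: ✗
order_id=52: ✓ → 75
order_id=53: ✓ → 178
order_id=54: ✓ → 183
order_id=55: ✓ → 503
order_id=56: ✓ → 36
order_id=57: ✗
order_id=58: ✓ → 576
order_id=59: ✓ → 59
order_id=60: ✓ → 528
order_id=61: ✗
order_id=62: ✓ → 508
priority_sum = 75 + 178 + 183 + 503 + 36 + 576 + 59 + 528 + 508 = 2646

store_count=5, priority_sum=2646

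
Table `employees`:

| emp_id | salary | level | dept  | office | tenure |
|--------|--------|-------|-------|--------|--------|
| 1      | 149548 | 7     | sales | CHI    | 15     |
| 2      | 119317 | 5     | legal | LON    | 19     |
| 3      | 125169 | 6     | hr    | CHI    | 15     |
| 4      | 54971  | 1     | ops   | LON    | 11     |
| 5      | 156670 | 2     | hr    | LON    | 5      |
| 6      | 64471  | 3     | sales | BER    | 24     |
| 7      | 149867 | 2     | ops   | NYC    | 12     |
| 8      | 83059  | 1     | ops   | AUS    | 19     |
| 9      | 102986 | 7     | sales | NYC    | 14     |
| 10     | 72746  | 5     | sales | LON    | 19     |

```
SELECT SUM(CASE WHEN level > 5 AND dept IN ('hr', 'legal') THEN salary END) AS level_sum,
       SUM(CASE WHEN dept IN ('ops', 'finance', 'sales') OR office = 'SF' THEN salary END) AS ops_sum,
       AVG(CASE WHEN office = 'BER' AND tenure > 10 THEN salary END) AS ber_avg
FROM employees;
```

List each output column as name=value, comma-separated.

level_sum=125169, ops_sum=677648, ber_avg=64471

[level_sum: level > 5 AND dept IN ('hr', 'legal')]
emp_id=1: ✗
emp_id=2: ✗
emp_id=3: ✓ → 125169
emp_id=4: ✗
emp_id=5: ✗
emp_id=6: ✗
emp_id=7: ✗
emp_id=8: ✗
emp_id=9: ✗
emp_id=10: ✗
level_sum = 125169
—
[ops_sum: dept IN ('ops', 'finance', 'sales') OR office = 'SF']
emp_id=1: ✓ → 149548
emp_id=2: ✗
emp_id=3: ✗
emp_id=4: ✓ → 54971
emp_id=5: ✗
emp_id=6: ✓ → 64471
emp_id=7: ✓ → 149867
emp_id=8: ✓ → 83059
emp_id=9: ✓ → 102986
emp_id=10: ✓ → 72746
ops_sum = 149548 + 54971 + 64471 + 149867 + 83059 + 102986 + 72746 = 677648
—
[ber_avg: office = 'BER' AND tenure > 10]
emp_id=1: ✗
emp_id=2: ✗
emp_id=3: ✗
emp_id=4: ✗
emp_id=5: ✗
emp_id=6: ✓ → 64471
emp_id=7: ✗
emp_id=8: ✗
emp_id=9: ✗
emp_id=10: ✗
ber_avg = 64471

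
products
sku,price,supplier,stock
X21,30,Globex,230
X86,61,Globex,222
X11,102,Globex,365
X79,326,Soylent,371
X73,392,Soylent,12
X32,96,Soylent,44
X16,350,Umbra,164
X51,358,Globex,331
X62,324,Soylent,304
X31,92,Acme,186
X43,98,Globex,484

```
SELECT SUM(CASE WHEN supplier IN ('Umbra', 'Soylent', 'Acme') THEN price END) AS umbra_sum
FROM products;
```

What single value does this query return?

1580

sku=X21: ✗
sku=X86: ✗
sku=X11: ✗
sku=X79: ✓ → 326
sku=X73: ✓ → 392
sku=X32: ✓ → 96
sku=X16: ✓ → 350
sku=X51: ✗
sku=X62: ✓ → 324
sku=X31: ✓ → 92
sku=X43: ✗
umbra_sum = 326 + 392 + 96 + 350 + 324 + 92 = 1580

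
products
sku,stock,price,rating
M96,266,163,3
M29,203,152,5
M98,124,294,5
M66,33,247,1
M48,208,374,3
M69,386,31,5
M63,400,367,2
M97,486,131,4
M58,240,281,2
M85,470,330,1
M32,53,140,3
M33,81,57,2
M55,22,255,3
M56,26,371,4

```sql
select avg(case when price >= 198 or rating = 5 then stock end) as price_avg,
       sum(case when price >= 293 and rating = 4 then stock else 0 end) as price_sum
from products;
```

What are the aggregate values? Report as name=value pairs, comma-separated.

price_avg=211.2, price_sum=26

[price_avg: price >= 198 or rating = 5]
sku=M96: ✗
sku=M29: ✓ → 203
sku=M98: ✓ → 124
sku=M66: ✓ → 33
sku=M48: ✓ → 208
sku=M69: ✓ → 386
sku=M63: ✓ → 400
sku=M97: ✗
sku=M58: ✓ → 240
sku=M85: ✓ → 470
sku=M32: ✗
sku=M33: ✗
sku=M55: ✓ → 22
sku=M56: ✓ → 26
price_avg = (203 + 124 + 33 + 208 + 386 + 400 + 240 + 470 + 22 + 26) / 10 = 211.2
—
[price_sum: price >= 293 and rating = 4]
sku=M96: ✗
sku=M29: ✗
sku=M98: ✗
sku=M66: ✗
sku=M48: ✗
sku=M69: ✗
sku=M63: ✗
sku=M97: ✗
sku=M58: ✗
sku=M85: ✗
sku=M32: ✗
sku=M33: ✗
sku=M55: ✗
sku=M56: ✓ → 26
price_sum = 26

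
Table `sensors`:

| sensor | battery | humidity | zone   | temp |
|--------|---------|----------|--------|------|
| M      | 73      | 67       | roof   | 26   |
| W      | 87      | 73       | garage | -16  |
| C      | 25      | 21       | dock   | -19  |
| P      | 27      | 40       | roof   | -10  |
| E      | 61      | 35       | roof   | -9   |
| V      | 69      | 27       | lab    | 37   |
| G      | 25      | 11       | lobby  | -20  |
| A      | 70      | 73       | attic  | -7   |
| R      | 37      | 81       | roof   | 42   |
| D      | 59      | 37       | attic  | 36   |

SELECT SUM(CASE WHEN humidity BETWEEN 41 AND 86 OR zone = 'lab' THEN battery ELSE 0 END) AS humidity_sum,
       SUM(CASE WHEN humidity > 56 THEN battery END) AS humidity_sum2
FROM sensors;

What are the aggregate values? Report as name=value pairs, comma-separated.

[humidity_sum: humidity BETWEEN 41 AND 86 OR zone = 'lab']
sensor=M: ✓ → 73
sensor=W: ✓ → 87
sensor=C: ✗
sensor=P: ✗
sensor=E: ✗
sensor=V: ✓ → 69
sensor=G: ✗
sensor=A: ✓ → 70
sensor=R: ✓ → 37
sensor=D: ✗
humidity_sum = 73 + 87 + 69 + 70 + 37 = 336
—
[humidity_sum2: humidity > 56]
sensor=M: ✓ → 73
sensor=W: ✓ → 87
sensor=C: ✗
sensor=P: ✗
sensor=E: ✗
sensor=V: ✗
sensor=G: ✗
sensor=A: ✓ → 70
sensor=R: ✓ → 37
sensor=D: ✗
humidity_sum2 = 73 + 87 + 70 + 37 = 267

humidity_sum=336, humidity_sum2=267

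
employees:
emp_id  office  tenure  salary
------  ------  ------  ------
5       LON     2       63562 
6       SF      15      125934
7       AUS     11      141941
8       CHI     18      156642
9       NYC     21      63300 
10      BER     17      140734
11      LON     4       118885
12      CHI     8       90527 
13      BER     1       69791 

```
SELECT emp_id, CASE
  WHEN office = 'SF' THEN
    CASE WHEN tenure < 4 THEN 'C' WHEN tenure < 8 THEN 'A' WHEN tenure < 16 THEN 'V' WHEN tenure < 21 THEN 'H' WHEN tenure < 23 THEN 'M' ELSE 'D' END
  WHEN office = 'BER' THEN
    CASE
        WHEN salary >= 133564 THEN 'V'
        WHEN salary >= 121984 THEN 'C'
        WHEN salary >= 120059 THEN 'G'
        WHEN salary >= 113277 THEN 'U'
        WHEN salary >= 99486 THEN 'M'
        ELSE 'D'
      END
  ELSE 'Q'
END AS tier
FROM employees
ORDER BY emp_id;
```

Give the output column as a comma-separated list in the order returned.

Q, V, Q, Q, Q, V, Q, Q, D

emp_id=5: office='LON' → outer ELSE → Q
emp_id=6: office='SF' → inner[tenure < 16] → V
emp_id=7: office='AUS' → outer ELSE → Q
emp_id=8: office='CHI' → outer ELSE → Q
emp_id=9: office='NYC' → outer ELSE → Q
emp_id=10: office='BER' → inner[salary >= 133564] → V
emp_id=11: office='LON' → outer ELSE → Q
emp_id=12: office='CHI' → outer ELSE → Q
emp_id=13: office='BER' → inner[ELSE] → D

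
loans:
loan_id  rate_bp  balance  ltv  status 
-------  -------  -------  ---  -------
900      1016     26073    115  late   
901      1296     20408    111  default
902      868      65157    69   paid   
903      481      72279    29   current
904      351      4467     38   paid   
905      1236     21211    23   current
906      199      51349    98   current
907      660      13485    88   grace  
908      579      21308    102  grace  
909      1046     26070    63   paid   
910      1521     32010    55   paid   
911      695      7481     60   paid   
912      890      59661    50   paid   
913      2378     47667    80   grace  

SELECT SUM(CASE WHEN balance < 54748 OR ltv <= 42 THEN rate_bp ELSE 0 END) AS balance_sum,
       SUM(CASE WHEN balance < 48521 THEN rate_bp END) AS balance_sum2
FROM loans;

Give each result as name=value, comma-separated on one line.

balance_sum=11458, balance_sum2=10778

[balance_sum: balance < 54748 OR ltv <= 42]
loan_id=900: ✓ → 1016
loan_id=901: ✓ → 1296
loan_id=902: ✗
loan_id=903: ✓ → 481
loan_id=904: ✓ → 351
loan_id=905: ✓ → 1236
loan_id=906: ✓ → 199
loan_id=907: ✓ → 660
loan_id=908: ✓ → 579
loan_id=909: ✓ → 1046
loan_id=910: ✓ → 1521
loan_id=911: ✓ → 695
loan_id=912: ✗
loan_id=913: ✓ → 2378
balance_sum = 1016 + 1296 + 481 + 351 + 1236 + 199 + 660 + 579 + 1046 + 1521 + 695 + 2378 = 11458
—
[balance_sum2: balance < 48521]
loan_id=900: ✓ → 1016
loan_id=901: ✓ → 1296
loan_id=902: ✗
loan_id=903: ✗
loan_id=904: ✓ → 351
loan_id=905: ✓ → 1236
loan_id=906: ✗
loan_id=907: ✓ → 660
loan_id=908: ✓ → 579
loan_id=909: ✓ → 1046
loan_id=910: ✓ → 1521
loan_id=911: ✓ → 695
loan_id=912: ✗
loan_id=913: ✓ → 2378
balance_sum2 = 1016 + 1296 + 351 + 1236 + 660 + 579 + 1046 + 1521 + 695 + 2378 = 10778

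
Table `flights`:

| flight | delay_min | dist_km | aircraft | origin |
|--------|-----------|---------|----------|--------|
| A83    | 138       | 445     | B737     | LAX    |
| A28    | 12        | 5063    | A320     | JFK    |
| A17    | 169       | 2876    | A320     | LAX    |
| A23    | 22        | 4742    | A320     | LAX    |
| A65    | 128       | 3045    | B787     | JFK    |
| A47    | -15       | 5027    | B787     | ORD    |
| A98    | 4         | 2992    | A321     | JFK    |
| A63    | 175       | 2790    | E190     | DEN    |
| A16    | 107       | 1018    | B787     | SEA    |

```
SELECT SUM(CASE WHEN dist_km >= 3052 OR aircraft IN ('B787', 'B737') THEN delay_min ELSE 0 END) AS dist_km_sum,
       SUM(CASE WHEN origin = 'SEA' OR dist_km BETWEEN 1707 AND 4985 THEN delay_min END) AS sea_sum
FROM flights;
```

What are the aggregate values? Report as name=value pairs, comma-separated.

dist_km_sum=392, sea_sum=605

[dist_km_sum: dist_km >= 3052 OR aircraft IN ('B787', 'B737')]
flight=A83: ✓ → 138
flight=A28: ✓ → 12
flight=A17: ✗
flight=A23: ✓ → 22
flight=A65: ✓ → 128
flight=A47: ✓ → -15
flight=A98: ✗
flight=A63: ✗
flight=A16: ✓ → 107
dist_km_sum = 138 + 12 + 22 + 128 + -15 + 107 = 392
—
[sea_sum: origin = 'SEA' OR dist_km BETWEEN 1707 AND 4985]
flight=A83: ✗
flight=A28: ✗
flight=A17: ✓ → 169
flight=A23: ✓ → 22
flight=A65: ✓ → 128
flight=A47: ✗
flight=A98: ✓ → 4
flight=A63: ✓ → 175
flight=A16: ✓ → 107
sea_sum = 169 + 22 + 128 + 4 + 175 + 107 = 605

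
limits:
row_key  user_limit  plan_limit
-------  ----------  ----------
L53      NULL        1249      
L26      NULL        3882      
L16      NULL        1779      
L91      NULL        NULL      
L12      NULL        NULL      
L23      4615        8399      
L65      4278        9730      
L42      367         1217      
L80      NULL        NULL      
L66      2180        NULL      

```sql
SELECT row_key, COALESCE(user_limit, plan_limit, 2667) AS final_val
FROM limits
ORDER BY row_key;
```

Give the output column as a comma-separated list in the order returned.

2667, 1779, 4615, 3882, 367, 1249, 4278, 2180, 2667, 2667

row_key=L12: user_limit=NULL, plan_limit=NULL, → literal 2667 → 2667
row_key=L16: user_limit=NULL, plan_limit=1779 → 1779
row_key=L23: user_limit=4615 → 4615
row_key=L26: user_limit=NULL, plan_limit=3882 → 3882
row_key=L42: user_limit=367 → 367
row_key=L53: user_limit=NULL, plan_limit=1249 → 1249
row_key=L65: user_limit=4278 → 4278
row_key=L66: user_limit=2180 → 2180
row_key=L80: user_limit=NULL, plan_limit=NULL, → literal 2667 → 2667
row_key=L91: user_limit=NULL, plan_limit=NULL, → literal 2667 → 2667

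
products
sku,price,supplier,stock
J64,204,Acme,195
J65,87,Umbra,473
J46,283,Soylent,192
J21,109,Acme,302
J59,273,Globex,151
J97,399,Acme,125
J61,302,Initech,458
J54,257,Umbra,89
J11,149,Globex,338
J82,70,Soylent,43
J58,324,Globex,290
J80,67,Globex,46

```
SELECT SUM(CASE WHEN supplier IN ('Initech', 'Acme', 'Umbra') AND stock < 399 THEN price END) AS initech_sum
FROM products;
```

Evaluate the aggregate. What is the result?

969

sku=J64: ✓ → 204
sku=J65: ✗
sku=J46: ✗
sku=J21: ✓ → 109
sku=J59: ✗
sku=J97: ✓ → 399
sku=J61: ✗
sku=J54: ✓ → 257
sku=J11: ✗
sku=J82: ✗
sku=J58: ✗
sku=J80: ✗
initech_sum = 204 + 109 + 399 + 257 = 969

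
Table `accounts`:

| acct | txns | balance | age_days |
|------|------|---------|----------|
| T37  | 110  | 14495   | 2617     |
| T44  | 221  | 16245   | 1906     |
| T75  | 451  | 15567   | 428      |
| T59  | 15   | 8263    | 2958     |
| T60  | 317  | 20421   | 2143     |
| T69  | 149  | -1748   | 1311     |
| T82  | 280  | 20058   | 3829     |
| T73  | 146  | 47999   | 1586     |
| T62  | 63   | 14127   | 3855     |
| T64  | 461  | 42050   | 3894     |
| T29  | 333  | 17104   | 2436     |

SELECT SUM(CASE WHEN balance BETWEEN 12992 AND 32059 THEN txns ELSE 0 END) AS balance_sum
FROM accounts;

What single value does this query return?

acct=T37: ✓ → 110
acct=T44: ✓ → 221
acct=T75: ✓ → 451
acct=T59: ✗
acct=T60: ✓ → 317
acct=T69: ✗
acct=T82: ✓ → 280
acct=T73: ✗
acct=T62: ✓ → 63
acct=T64: ✗
acct=T29: ✓ → 333
balance_sum = 110 + 221 + 451 + 317 + 280 + 63 + 333 = 1775

1775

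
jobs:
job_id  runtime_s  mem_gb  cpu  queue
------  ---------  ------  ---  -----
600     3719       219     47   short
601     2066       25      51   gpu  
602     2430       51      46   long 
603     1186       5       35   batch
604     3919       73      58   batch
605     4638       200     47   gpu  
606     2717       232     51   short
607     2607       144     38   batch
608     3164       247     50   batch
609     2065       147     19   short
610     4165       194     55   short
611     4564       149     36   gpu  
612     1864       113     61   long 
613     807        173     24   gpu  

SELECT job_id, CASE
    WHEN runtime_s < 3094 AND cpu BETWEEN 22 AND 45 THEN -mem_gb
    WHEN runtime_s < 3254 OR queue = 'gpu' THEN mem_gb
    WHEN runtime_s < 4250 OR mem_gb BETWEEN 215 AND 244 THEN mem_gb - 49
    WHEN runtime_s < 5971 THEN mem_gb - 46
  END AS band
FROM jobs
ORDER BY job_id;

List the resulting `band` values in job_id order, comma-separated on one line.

job_id=600: runtime_s < 4250 OR mem_gb BETWEEN 215 AND 244 → 170
job_id=601: runtime_s < 3254 OR queue = 'gpu' → 25
job_id=602: runtime_s < 3254 OR queue = 'gpu' → 51
job_id=603: runtime_s < 3094 AND cpu BETWEEN 22 AND 45 → -5
job_id=604: runtime_s < 4250 OR mem_gb BETWEEN 215 AND 244 → 24
job_id=605: runtime_s < 3254 OR queue = 'gpu' → 200
job_id=606: runtime_s < 3254 OR queue = 'gpu' → 232
job_id=607: runtime_s < 3094 AND cpu BETWEEN 22 AND 45 → -144
job_id=608: runtime_s < 3254 OR queue = 'gpu' → 247
job_id=609: runtime_s < 3254 OR queue = 'gpu' → 147
job_id=610: runtime_s < 4250 OR mem_gb BETWEEN 215 AND 244 → 145
job_id=611: runtime_s < 3254 OR queue = 'gpu' → 149
job_id=612: runtime_s < 3254 OR queue = 'gpu' → 113
job_id=613: runtime_s < 3094 AND cpu BETWEEN 22 AND 45 → -173

170, 25, 51, -5, 24, 200, 232, -144, 247, 147, 145, 149, 113, -173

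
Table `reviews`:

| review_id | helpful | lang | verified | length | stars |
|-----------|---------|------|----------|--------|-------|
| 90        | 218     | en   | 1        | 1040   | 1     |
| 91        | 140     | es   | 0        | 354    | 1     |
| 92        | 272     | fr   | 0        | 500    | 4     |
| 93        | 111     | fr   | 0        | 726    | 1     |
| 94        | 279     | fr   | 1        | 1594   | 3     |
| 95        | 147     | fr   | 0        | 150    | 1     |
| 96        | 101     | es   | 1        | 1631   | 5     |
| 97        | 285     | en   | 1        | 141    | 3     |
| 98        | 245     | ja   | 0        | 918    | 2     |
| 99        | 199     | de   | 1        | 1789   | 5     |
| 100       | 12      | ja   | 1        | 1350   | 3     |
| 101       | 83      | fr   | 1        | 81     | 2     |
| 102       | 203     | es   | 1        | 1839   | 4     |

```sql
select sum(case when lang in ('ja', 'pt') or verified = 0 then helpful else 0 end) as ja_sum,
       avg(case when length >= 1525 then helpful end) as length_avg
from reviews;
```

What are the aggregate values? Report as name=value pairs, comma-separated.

ja_sum=927, length_avg=195.5

[ja_sum: lang in ('ja', 'pt') or verified = 0]
review_id=90: ✗
review_id=91: ✓ → 140
review_id=92: ✓ → 272
review_id=93: ✓ → 111
review_id=94: ✗
review_id=95: ✓ → 147
review_id=96: ✗
review_id=97: ✗
review_id=98: ✓ → 245
review_id=99: ✗
review_id=100: ✓ → 12
review_id=101: ✗
review_id=102: ✗
ja_sum = 140 + 272 + 111 + 147 + 245 + 12 = 927
—
[length_avg: length >= 1525]
review_id=90: ✗
review_id=91: ✗
review_id=92: ✗
review_id=93: ✗
review_id=94: ✓ → 279
review_id=95: ✗
review_id=96: ✓ → 101
review_id=97: ✗
review_id=98: ✗
review_id=99: ✓ → 199
review_id=100: ✗
review_id=101: ✗
review_id=102: ✓ → 203
length_avg = (279 + 101 + 199 + 203) / 4 = 195.5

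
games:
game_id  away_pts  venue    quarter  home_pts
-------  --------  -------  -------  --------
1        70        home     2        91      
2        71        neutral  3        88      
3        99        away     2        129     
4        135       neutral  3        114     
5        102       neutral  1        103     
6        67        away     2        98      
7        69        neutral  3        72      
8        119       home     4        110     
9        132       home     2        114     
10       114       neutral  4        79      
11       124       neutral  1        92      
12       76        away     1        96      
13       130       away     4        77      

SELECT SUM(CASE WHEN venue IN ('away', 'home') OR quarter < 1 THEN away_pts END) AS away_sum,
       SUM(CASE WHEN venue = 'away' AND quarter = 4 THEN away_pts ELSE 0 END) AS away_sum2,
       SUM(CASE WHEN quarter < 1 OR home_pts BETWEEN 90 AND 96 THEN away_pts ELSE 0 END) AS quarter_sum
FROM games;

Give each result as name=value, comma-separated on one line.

[away_sum: venue IN ('away', 'home') OR quarter < 1]
game_id=1: ✓ → 70
game_id=2: ✗
game_id=3: ✓ → 99
game_id=4: ✗
game_id=5: ✗
game_id=6: ✓ → 67
game_id=7: ✗
game_id=8: ✓ → 119
game_id=9: ✓ → 132
game_id=10: ✗
game_id=11: ✗
game_id=12: ✓ → 76
game_id=13: ✓ → 130
away_sum = 70 + 99 + 67 + 119 + 132 + 76 + 130 = 693
—
[away_sum2: venue = 'away' AND quarter = 4]
game_id=1: ✗
game_id=2: ✗
game_id=3: ✗
game_id=4: ✗
game_id=5: ✗
game_id=6: ✗
game_id=7: ✗
game_id=8: ✗
game_id=9: ✗
game_id=10: ✗
game_id=11: ✗
game_id=12: ✗
game_id=13: ✓ → 130
away_sum2 = 130
—
[quarter_sum: quarter < 1 OR home_pts BETWEEN 90 AND 96]
game_id=1: ✓ → 70
game_id=2: ✗
game_id=3: ✗
game_id=4: ✗
game_id=5: ✗
game_id=6: ✗
game_id=7: ✗
game_id=8: ✗
game_id=9: ✗
game_id=10: ✗
game_id=11: ✓ → 124
game_id=12: ✓ → 76
game_id=13: ✗
quarter_sum = 70 + 124 + 76 = 270

away_sum=693, away_sum2=130, quarter_sum=270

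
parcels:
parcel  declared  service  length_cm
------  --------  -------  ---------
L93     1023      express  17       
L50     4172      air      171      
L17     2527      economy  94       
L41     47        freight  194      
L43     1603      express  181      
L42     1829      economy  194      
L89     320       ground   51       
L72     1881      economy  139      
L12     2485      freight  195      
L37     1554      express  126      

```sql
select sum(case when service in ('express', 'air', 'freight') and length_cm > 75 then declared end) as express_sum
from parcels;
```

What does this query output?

9861

parcel=L93: ✗
parcel=L50: ✓ → 4172
parcel=L17: ✗
parcel=L41: ✓ → 47
parcel=L43: ✓ → 1603
parcel=L42: ✗
parcel=L89: ✗
parcel=L72: ✗
parcel=L12: ✓ → 2485
parcel=L37: ✓ → 1554
express_sum = 4172 + 47 + 1603 + 2485 + 1554 = 9861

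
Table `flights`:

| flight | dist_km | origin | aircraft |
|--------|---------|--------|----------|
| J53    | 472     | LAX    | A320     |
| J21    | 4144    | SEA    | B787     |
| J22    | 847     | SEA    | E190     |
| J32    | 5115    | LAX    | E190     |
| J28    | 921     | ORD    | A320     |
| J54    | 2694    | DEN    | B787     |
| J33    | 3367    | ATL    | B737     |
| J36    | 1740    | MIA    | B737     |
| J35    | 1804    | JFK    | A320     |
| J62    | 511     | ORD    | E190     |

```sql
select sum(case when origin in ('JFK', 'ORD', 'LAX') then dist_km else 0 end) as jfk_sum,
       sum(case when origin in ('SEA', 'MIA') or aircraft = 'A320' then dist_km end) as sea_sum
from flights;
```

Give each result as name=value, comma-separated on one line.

[jfk_sum: origin in ('JFK', 'ORD', 'LAX')]
flight=J53: ✓ → 472
flight=J21: ✗
flight=J22: ✗
flight=J32: ✓ → 5115
flight=J28: ✓ → 921
flight=J54: ✗
flight=J33: ✗
flight=J36: ✗
flight=J35: ✓ → 1804
flight=J62: ✓ → 511
jfk_sum = 472 + 5115 + 921 + 1804 + 511 = 8823
—
[sea_sum: origin in ('SEA', 'MIA') or aircraft = 'A320']
flight=J53: ✓ → 472
flight=J21: ✓ → 4144
flight=J22: ✓ → 847
flight=J32: ✗
flight=J28: ✓ → 921
flight=J54: ✗
flight=J33: ✗
flight=J36: ✓ → 1740
flight=J35: ✓ → 1804
flight=J62: ✗
sea_sum = 472 + 4144 + 847 + 921 + 1740 + 1804 = 9928

jfk_sum=8823, sea_sum=9928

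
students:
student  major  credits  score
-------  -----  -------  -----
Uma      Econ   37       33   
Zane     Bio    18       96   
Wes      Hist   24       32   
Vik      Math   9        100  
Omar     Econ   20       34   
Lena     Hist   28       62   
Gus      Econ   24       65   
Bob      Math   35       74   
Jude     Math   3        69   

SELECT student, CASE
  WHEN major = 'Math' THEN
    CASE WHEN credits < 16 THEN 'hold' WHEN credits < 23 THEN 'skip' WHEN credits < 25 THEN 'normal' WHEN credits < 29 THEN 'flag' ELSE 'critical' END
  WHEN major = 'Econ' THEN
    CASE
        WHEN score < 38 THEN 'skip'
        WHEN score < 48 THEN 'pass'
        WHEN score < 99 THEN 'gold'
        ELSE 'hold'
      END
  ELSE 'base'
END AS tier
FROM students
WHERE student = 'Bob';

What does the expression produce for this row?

student = Bob: major=Math, credits=35, score=74.
major='Math' → inner[ELSE] → critical

critical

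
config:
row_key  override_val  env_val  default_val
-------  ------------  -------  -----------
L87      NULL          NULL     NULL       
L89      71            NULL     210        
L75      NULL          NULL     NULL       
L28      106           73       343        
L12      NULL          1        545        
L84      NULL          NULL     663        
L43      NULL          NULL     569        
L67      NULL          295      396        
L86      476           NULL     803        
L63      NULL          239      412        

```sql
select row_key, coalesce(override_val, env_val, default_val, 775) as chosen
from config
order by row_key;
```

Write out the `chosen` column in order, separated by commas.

row_key=L12: override_val=NULL, env_val=1 → 1
row_key=L28: override_val=106 → 106
row_key=L43: override_val=NULL, env_val=NULL, default_val=569 → 569
row_key=L63: override_val=NULL, env_val=239 → 239
row_key=L67: override_val=NULL, env_val=295 → 295
row_key=L75: override_val=NULL, env_val=NULL, default_val=NULL, → literal 775 → 775
row_key=L84: override_val=NULL, env_val=NULL, default_val=663 → 663
row_key=L86: override_val=476 → 476
row_key=L87: override_val=NULL, env_val=NULL, default_val=NULL, → literal 775 → 775
row_key=L89: override_val=71 → 71

1, 106, 569, 239, 295, 775, 663, 476, 775, 71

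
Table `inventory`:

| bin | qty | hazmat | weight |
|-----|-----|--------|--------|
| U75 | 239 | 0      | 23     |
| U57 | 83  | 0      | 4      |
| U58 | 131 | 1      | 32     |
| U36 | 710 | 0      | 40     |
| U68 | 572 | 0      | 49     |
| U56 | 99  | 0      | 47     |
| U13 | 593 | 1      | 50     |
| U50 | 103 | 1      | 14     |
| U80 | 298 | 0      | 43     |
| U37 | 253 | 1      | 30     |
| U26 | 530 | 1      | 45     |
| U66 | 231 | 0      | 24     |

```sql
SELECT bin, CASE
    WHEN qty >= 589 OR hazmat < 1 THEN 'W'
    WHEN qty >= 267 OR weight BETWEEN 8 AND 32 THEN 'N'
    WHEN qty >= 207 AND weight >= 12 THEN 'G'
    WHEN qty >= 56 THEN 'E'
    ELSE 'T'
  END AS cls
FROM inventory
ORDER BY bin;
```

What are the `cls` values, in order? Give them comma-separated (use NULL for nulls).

bin=U13: qty >= 589 OR hazmat < 1 → W
bin=U26: qty >= 267 OR weight BETWEEN 8 AND 32 → N
bin=U36: qty >= 589 OR hazmat < 1 → W
bin=U37: qty >= 267 OR weight BETWEEN 8 AND 32 → N
bin=U50: qty >= 267 OR weight BETWEEN 8 AND 32 → N
bin=U56: qty >= 589 OR hazmat < 1 → W
bin=U57: qty >= 589 OR hazmat < 1 → W
bin=U58: qty >= 267 OR weight BETWEEN 8 AND 32 → N
bin=U66: qty >= 589 OR hazmat < 1 → W
bin=U68: qty >= 589 OR hazmat < 1 → W
bin=U75: qty >= 589 OR hazmat < 1 → W
bin=U80: qty >= 589 OR hazmat < 1 → W

W, N, W, N, N, W, W, N, W, W, W, W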